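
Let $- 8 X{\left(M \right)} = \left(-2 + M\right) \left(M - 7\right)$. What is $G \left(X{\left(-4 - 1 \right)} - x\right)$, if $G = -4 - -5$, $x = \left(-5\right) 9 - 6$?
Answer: $\frac{81}{2} \approx 40.5$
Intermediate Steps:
$X{\left(M \right)} = - \frac{\left(-7 + M\right) \left(-2 + M\right)}{8}$ ($X{\left(M \right)} = - \frac{\left(-2 + M\right) \left(M - 7\right)}{8} = - \frac{\left(-2 + M\right) \left(-7 + M\right)}{8} = - \frac{\left(-7 + M\right) \left(-2 + M\right)}{8}$)
$x = -51$ ($x = -45 - 6 = -51$)
$G = 1$ ($G = -4 + 5 = 1$)
$G \left(X{\left(-4 - 1 \right)} - x\right) = 1 \left(\left(- \frac{7}{4} - \frac{\left(-4 - 1\right)^{2}}{8} + \frac{9 \left(-4 - 1\right)}{8}\right) - -51\right) = 1 \left(\left(- \frac{7}{4} - \frac{\left(-4 - 1\right)^{2}}{8} + \frac{9 \left(-4 - 1\right)}{8}\right) + 51\right) = 1 \left(\left(- \frac{7}{4} - \frac{\left(-5\right)^{2}}{8} + \frac{9}{8} \left(-5\right)\right) + 51\right) = 1 \left(\left(- \frac{7}{4} - \frac{25}{8} - \frac{45}{8}\right) + 51\right) = 1 \left(- \frac{21}{2} + 51\right) = 1 \cdot \frac{81}{2} = \frac{81}{2}$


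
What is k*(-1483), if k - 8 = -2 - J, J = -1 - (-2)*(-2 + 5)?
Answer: -1483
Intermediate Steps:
J = 5 (J = -1 - (-2)*3 = -1 - 1*(-6) = -1 + 6 = 5)
k = 1 (k = 8 + (-2 - 1*5) = 8 + (-2 - 5) = 8 - 7 = 1)
k*(-1483) = 1*(-1483) = -1483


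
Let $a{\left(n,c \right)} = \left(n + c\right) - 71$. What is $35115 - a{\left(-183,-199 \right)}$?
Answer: $35568$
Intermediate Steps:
$a{\left(n,c \right)} = -71 + c + n$ ($a{\left(n,c \right)} = \left(c + n\right) - 71 = -71 + c + n$)
$35115 - a{\left(-183,-199 \right)} = 35115 - \left(-71 - 199 - 183\right) = 35115 - -453 = 35115 + 453 = 35568$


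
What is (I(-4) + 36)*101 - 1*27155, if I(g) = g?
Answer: -23923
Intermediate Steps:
(I(-4) + 36)*101 - 1*27155 = (-4 + 36)*101 - 1*27155 = 32*101 - 27155 = 3232 - 27155 = -23923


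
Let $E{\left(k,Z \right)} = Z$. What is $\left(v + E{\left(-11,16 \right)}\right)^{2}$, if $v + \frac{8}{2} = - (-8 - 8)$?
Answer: $784$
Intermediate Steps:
$v = 12$ ($v = -4 - \left(-8 - 8\right) = -4 - -16 = -4 + 16 = 12$)
$\left(v + E{\left(-11,16 \right)}\right)^{2} = \left(12 + 16\right)^{2} = 28^{2} = 784$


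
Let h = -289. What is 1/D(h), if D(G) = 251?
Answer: 1/251 ≈ 0.0039841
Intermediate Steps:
1/D(h) = 1/251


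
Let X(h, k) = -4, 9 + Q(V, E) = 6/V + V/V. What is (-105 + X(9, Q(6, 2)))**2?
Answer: 11881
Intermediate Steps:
Q(V, E) = -8 + 6/V (Q(V, E) = -9 + (6/V + V/V) = -9 + (6/V + 1) = -9 + (1 + 6/V) = -8 + 6/V)
(-105 + X(9, Q(6, 2)))**2 = (-105 - 4)**2 = (-109)**2 = 11881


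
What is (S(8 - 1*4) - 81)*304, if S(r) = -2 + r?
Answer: -24016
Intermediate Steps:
(S(8 - 1*4) - 81)*304 = ((-2 + (8 - 1*4)) - 81)*304 = ((-2 + (8 - 4)) - 81)*304 = ((-2 + 4) - 81)*304 = (2 - 81)*304 = -79*304 = -24016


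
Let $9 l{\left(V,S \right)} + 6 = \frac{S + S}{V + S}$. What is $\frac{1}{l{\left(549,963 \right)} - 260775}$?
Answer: $- \frac{756}{197146297} \approx -3.8347 \cdot 10^{-6}$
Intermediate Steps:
$l{\left(V,S \right)} = - \frac{2}{3} + \frac{2 S}{9 \left(S + V\right)}$ ($l{\left(V,S \right)} = - \frac{2}{3} + \frac{\left(S + S\right) \frac{1}{V + S}}{9} = - \frac{2}{3} + \frac{2 S \frac{1}{S + V}}{9} = - \frac{2}{3} + \frac{2 S}{9 \left(S + V\right)}$)
$\frac{1}{l{\left(549,963 \right)} - 260775} = \frac{1}{\frac{2 \left(\left(-3\right) 549 - 1926\right)}{9 \left(963 + 549\right)} - 260775} = \frac{1}{\frac{2 \left(-1647 - 1926\right)}{9 \cdot 1512} - 260775} = \frac{1}{\frac{2}{9} \cdot \frac{1}{1512} \left(-3573\right) - 260775} = \frac{1}{- \frac{397}{756} - 260775} = \frac{1}{- \frac{197146297}{756}} = - \frac{756}{197146297}$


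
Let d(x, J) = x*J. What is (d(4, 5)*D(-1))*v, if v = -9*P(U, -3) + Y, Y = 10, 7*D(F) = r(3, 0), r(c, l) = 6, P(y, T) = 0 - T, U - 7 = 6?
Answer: -2040/7 ≈ -291.43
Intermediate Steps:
U = 13 (U = 7 + 6 = 13)
P(y, T) = -T
D(F) = 6/7 (D(F) = (⅐)*6 = 6/7)
v = -17 (v = -(-9)*(-3) + 10 = -9*3 + 10 = -27 + 10 = -17)
d(x, J) = J*x
(d(4, 5)*D(-1))*v = ((5*4)*(6/7))*(-17) = (20*(6/7))*(-17) = (120/7)*(-17) = -2040/7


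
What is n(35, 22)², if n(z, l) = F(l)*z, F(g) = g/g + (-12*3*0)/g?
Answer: 1225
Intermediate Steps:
F(g) = 1 (F(g) = 1 + (-3*12*0)/g = 1 + (-36*0)/g = 1 + 0/g = 1 + 0 = 1)
n(z, l) = z (n(z, l) = 1*z = z)
n(35, 22)² = 35² = 1225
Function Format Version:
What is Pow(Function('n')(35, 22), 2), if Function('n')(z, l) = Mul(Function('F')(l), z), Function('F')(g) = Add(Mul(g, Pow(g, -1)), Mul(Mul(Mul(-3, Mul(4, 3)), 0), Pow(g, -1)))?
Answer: 1225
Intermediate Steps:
Function('F')(g) = 1 (Function('F')(g) = Add(1, Mul(Mul(Mul(-3, 12), 0), Pow(g, -1))) = Add(1, Mul(Mul(-36, 0), Pow(g, -1))) = Add(1, Mul(0, Pow(g, -1))) = Add(1, 0) = 1)
Function('n')(z, l) = z (Function('n')(z, l) = Mul(1, z) = z)
Pow(Function('n')(35, 22), 2) = Pow(35, 2) = 1225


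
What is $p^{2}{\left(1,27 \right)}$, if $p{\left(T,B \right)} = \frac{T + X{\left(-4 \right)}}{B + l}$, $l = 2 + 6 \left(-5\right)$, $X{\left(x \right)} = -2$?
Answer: $1$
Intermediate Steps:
$l = -28$ ($l = 2 - 30 = -28$)
$p{\left(T,B \right)} = \frac{-2 + T}{-28 + B}$ ($p{\left(T,B \right)} = \frac{T - 2}{B - 28} = \frac{-2 + T}{-28 + B}$)
$p^{2}{\left(1,27 \right)} = \left(\frac{-2 + 1}{-28 + 27}\right)^{2} = \left(\frac{1}{-1} \left(-1\right)\right)^{2} = \left(\left(-1\right) \left(-1\right)\right)^{2} = 1^{2} = 1$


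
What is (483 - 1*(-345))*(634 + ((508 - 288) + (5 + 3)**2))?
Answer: 760104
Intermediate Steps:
(483 - 1*(-345))*(634 + ((508 - 288) + (5 + 3)**2)) = (483 + 345)*(634 + (220 + 8**2)) = 828*(634 + (220 + 64)) = 828*(634 + 284) = 828*918 = 760104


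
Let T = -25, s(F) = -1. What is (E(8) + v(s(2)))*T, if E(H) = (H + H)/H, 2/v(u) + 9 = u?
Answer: -45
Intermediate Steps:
v(u) = 2/(-9 + u)
E(H) = 2 (E(H) = (2*H)/H = 2)
(E(8) + v(s(2)))*T = (2 + 2/(-9 - 1))*(-25) = (2 + 2/(-10))*(-25) = (2 + 2*(-⅒))*(-25) = (2 - ⅕)*(-25) = (9/5)*(-25) = -45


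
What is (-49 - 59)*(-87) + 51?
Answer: 9447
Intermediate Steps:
(-49 - 59)*(-87) + 51 = -108*(-87) + 51 = 9396 + 51 = 9447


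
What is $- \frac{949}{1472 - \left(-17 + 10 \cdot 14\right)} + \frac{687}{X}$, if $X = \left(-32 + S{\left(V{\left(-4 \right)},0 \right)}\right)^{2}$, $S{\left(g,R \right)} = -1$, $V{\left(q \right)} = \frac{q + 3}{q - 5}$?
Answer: $- \frac{35566}{489687} \approx -0.07263$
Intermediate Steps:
$V{\left(q \right)} = \frac{3 + q}{-5 + q}$
$X = 1089$ ($X = \left(-32 - 1\right)^{2} = \left(-33\right)^{2} = 1089$)
$- \frac{949}{1472 - \left(-17 + 10 \cdot 14\right)} + \frac{687}{X} = - \frac{949}{1472 - \left(-17 + 10 \cdot 14\right)} + \frac{687}{1089} = - \frac{949}{1472 - \left(-17 + 140\right)} + 687 \cdot \frac{1}{1089} = - \frac{949}{1472 - 123} + \frac{229}{363} = - \frac{949}{1349} + \frac{229}{363} = - \frac{35566}{489687}$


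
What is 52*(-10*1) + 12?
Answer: -508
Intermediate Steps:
52*(-10*1) + 12 = 52*(-10) + 12 = -520 + 12 = -508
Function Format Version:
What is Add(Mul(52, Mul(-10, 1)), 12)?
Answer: -508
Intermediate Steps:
Add(Mul(52, Mul(-10, 1)), 12) = Add(Mul(52, -10), 12) = Add(-520, 12) = -508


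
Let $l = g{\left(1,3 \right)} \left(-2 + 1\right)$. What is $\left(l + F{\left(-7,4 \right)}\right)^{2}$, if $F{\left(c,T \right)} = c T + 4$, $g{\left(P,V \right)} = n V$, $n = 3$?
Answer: $1089$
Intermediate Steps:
$g{\left(P,V \right)} = 3 V$
$l = -9$ ($l = 3 \cdot 3 \left(-2 + 1\right) = 9 \left(-1\right) = -9$)
$F{\left(c,T \right)} = 4 + T c$ ($F{\left(c,T \right)} = T c + 4 = 4 + T c$)
$\left(l + F{\left(-7,4 \right)}\right)^{2} = \left(-9 + \left(4 + 4 \left(-7\right)\right)\right)^{2} = \left(-9 + \left(4 - 28\right)\right)^{2} = \left(-9 - 24\right)^{2} = \left(-33\right)^{2} = 1089$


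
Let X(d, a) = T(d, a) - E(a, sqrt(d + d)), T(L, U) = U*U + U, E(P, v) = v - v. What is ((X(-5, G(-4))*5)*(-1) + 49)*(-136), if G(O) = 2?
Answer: -2584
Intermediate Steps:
E(P, v) = 0
T(L, U) = U + U**2 (T(L, U) = U**2 + U = U + U**2)
X(d, a) = a*(1 + a) (X(d, a) = a*(1 + a) - 1*0 = a*(1 + a) + 0 = a*(1 + a))
((X(-5, G(-4))*5)*(-1) + 49)*(-136) = (((2*(1 + 2))*5)*(-1) + 49)*(-136) = (((2*3)*5)*(-1) + 49)*(-136) = ((6*5)*(-1) + 49)*(-136) = (30*(-1) + 49)*(-136) = (-30 + 49)*(-136) = 19*(-136) = -2584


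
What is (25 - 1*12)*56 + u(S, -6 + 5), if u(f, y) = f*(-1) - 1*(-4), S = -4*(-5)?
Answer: 712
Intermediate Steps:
S = 20
u(f, y) = 4 - f (u(f, y) = -f + 4 = 4 - f)
(25 - 1*12)*56 + u(S, -6 + 5) = (25 - 1*12)*56 + (4 - 1*20) = (25 - 12)*56 + (4 - 20) = 13*56 - 16 = 728 - 16 = 712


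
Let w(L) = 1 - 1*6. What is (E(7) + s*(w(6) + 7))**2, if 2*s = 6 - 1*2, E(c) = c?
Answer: 121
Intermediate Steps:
s = 2 (s = (6 - 1*2)/2 = (6 - 2)/2 = (1/2)*4 = 2)
w(L) = -5 (w(L) = 1 - 6 = -5)
(E(7) + s*(w(6) + 7))**2 = (7 + 2*(-5 + 7))**2 = (7 + 2*2)**2 = (7 + 4)**2 = 11**2 = 121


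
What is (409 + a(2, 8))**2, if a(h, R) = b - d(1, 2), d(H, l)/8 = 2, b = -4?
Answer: 151321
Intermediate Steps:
d(H, l) = 16 (d(H, l) = 8*2 = 16)
a(h, R) = -20 (a(h, R) = -4 - 1*16 = -4 - 16 = -20)
(409 + a(2, 8))**2 = (409 - 20)**2 = 389**2 = 151321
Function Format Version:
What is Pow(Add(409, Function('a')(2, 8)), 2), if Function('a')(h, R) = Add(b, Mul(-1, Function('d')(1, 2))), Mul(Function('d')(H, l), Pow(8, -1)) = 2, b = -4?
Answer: 151321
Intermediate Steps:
Function('d')(H, l) = 16 (Function('d')(H, l) = Mul(8, 2) = 16)
Function('a')(h, R) = -20 (Function('a')(h, R) = Add(-4, Mul(-1, 16)) = Add(-4, -16) = -20)
Pow(Add(409, Function('a')(2, 8)), 2) = Pow(Add(409, -20), 2) = Pow(389, 2) = 151321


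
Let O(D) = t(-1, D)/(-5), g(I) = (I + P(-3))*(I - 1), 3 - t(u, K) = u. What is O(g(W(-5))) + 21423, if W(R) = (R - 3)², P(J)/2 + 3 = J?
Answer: 107111/5 ≈ 21422.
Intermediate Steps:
t(u, K) = 3 - u
P(J) = -6 + 2*J
W(R) = (-3 + R)²
g(I) = (-1 + I)*(-12 + I) (g(I) = (I + (-6 + 2*(-3)))*(I - 1) = (I + (-6 - 6))*(-1 + I) = (I - 12)*(-1 + I) = (-12 + I)*(-1 + I) = (-1 + I)*(-12 + I))
O(D) = -⅘ (O(D) = (3 - 1*(-1))/(-5) = (3 + 1)*(-⅕) = 4*(-⅕) = -⅘)
O(g(W(-5))) + 21423 = -⅘ + 21423 = 107111/5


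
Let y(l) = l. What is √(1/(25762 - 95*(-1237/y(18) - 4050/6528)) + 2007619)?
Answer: √201446896822078092397387/316766789 ≈ 1416.9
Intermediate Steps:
√(1/(25762 - 95*(-1237/y(18) - 4050/6528)) + 2007619) = √(1/(25762 - 95*(-1237/18 - 4050/6528)) + 2007619) = √(1/(25762 - 95*(-1237*1/18 - 4050*1/6528)) + 2007619) = √(1/(25762 - 95*(-1237/18 - 675/1088)) + 2007619) = √(1/(25762 - 95*(-679003/9792)) + 2007619) = √(1/(25762 + 64505285/9792) + 2007619) = √(1/(316766789/9792) + 2007619) = √(9792/316766789 + 2007619) = √(635947024175183/316766789) = √201446896822078092397387/316766789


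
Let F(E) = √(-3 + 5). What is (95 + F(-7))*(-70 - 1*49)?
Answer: -11305 - 119*√2 ≈ -11473.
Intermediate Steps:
F(E) = √2
(95 + F(-7))*(-70 - 1*49) = (95 + √2)*(-70 - 1*49) = (95 + √2)*(-70 - 49) = (95 + √2)*(-119) = -11305 - 119*√2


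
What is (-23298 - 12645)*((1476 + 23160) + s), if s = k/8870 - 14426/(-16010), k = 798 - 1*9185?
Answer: -2514946098665817/2840174 ≈ -8.8549e+8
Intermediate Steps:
k = -8387 (k = 798 - 9185 = -8387)
s = -126345/2840174 (s = -8387/8870 - 14426/(-16010) = -8387*1/8870 - 14426*(-1/16010) = -8387/8870 + 7213/8005 = -126345/2840174 ≈ -0.044485)
(-23298 - 12645)*((1476 + 23160) + s) = (-23298 - 12645)*((1476 + 23160) - 126345/2840174) = -35943*(24636 - 126345/2840174) = -35943*69970400319/2840174 = -2514946098665817/2840174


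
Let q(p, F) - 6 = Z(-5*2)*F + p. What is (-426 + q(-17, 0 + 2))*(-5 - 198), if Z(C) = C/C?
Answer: 88305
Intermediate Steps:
Z(C) = 1
q(p, F) = 6 + F + p (q(p, F) = 6 + (1*F + p) = 6 + (F + p) = 6 + F + p)
(-426 + q(-17, 0 + 2))*(-5 - 198) = (-426 + (6 + (0 + 2) - 17))*(-5 - 198) = (-426 + (6 + 2 - 17))*(-203) = (-426 - 9)*(-203) = -435*(-203) = 88305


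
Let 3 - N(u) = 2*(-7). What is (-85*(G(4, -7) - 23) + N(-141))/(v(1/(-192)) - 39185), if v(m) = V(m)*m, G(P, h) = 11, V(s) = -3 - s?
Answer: -38227968/1444515265 ≈ -0.026464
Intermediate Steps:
N(u) = 17 (N(u) = 3 - 2*(-7) = 3 - 1*(-14) = 3 + 14 = 17)
v(m) = m*(-3 - m) (v(m) = (-3 - m)*m = m*(-3 - m))
(-85*(G(4, -7) - 23) + N(-141))/(v(1/(-192)) - 39185) = (-85*(11 - 23) + 17)/(-1*(3 + 1/(-192))/(-192) - 39185) = (-85*(-12) + 17)/(-1*(-1/192)*(3 - 1/192) - 39185) = (1020 + 17)/(-1*(-1/192)*575/192 - 39185) = 1037/(575/36864 - 39185) = 1037/(-1444515265/36864) = 1037*(-36864/1444515265) = -38227968/1444515265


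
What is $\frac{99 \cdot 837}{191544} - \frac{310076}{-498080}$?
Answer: $\frac{262150001}{248448530} \approx 1.0551$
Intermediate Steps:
$\frac{99 \cdot 837}{191544} - \frac{310076}{-498080} = 82863 \cdot \frac{1}{191544} - - \frac{77519}{124520} = \frac{27621}{63848} + \frac{77519}{124520} = \frac{262150001}{248448530}$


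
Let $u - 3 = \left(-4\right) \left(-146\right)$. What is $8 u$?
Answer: $4696$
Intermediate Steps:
$u = 587$ ($u = 3 - -584 = 3 + 584 = 587$)
$8 u = 8 \cdot 587 = 4696$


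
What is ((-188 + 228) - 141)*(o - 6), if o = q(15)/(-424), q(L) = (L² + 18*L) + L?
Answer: 154227/212 ≈ 727.49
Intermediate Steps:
q(L) = L² + 19*L
o = -255/212 (o = (15*(19 + 15))/(-424) = (15*34)*(-1/424) = 510*(-1/424) = -255/212 ≈ -1.2028)
((-188 + 228) - 141)*(o - 6) = ((-188 + 228) - 141)*(-255/212 - 6) = (40 - 141)*(-1527/212) = -101*(-1527/212) = 154227/212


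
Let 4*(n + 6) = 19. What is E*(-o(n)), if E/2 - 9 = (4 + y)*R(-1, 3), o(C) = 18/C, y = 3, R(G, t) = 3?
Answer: 864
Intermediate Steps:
n = -5/4 (n = -6 + (¼)*19 = -6 + 19/4 = -5/4 ≈ -1.2500)
E = 60 (E = 18 + 2*((4 + 3)*3) = 18 + 2*(7*3) = 18 + 2*21 = 18 + 42 = 60)
E*(-o(n)) = 60*(-18/(-5/4)) = 60*(-18*(-4)/5) = 60*(-1*(-72/5)) = 60*(72/5) = 864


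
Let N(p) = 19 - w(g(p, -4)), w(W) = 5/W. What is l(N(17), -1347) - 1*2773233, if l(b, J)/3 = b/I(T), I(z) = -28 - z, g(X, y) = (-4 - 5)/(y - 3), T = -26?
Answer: -8319767/3 ≈ -2.7733e+6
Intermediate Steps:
g(X, y) = -9/(-3 + y)
N(p) = 136/9 (N(p) = 19 - 5/((-9/(-3 - 4))) = 19 - 5/((-9/(-7))) = 19 - 5/((-9*(-⅐))) = 19 - 5/9/7 = 19 - 5*7/9 = 19 - 1*35/9 = 19 - 35/9 = 136/9)
l(b, J) = -3*b/2 (l(b, J) = 3*(b/(-28 - 1*(-26))) = 3*(b/(-28 + 26)) = 3*(b/(-2)) = 3*(b*(-½)) = 3*(-b/2) = -3*b/2)
l(N(17), -1347) - 1*2773233 = -3/2*136/9 - 1*2773233 = -68/3 - 2773233 = -8319767/3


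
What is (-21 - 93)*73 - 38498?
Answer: -46820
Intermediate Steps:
(-21 - 93)*73 - 38498 = -114*73 - 38498 = -8322 - 38498 = -46820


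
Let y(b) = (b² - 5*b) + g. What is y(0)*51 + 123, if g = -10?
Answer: -387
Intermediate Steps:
y(b) = -10 + b² - 5*b (y(b) = (b² - 5*b) - 10 = -10 + b² - 5*b)
y(0)*51 + 123 = (-10 + 0² - 5*0)*51 + 123 = (-10 + 0 + 0)*51 + 123 = -10*51 + 123 = -510 + 123 = -387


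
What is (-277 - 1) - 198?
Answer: -476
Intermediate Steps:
(-277 - 1) - 198 = -278 - 198 = -476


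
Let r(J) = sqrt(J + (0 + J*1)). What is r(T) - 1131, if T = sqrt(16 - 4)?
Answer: -1131 + 2*3**(1/4) ≈ -1128.4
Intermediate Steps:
T = 2*sqrt(3) (T = sqrt(12) = 2*sqrt(3) ≈ 3.4641)
r(J) = sqrt(2)*sqrt(J) (r(J) = sqrt(J + (0 + J)) = sqrt(J + J) = sqrt(2*J) = sqrt(2)*sqrt(J))
r(T) - 1131 = sqrt(2)*sqrt(2*sqrt(3)) - 1131 = sqrt(2)*(sqrt(2)*3**(1/4)) - 1131 = 2*3**(1/4) - 1131 = -1131 + 2*3**(1/4)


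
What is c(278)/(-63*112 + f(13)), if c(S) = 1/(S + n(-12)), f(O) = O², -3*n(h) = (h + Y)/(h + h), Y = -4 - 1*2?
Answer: -4/7651457 ≈ -5.2278e-7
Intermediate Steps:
Y = -6 (Y = -4 - 2 = -6)
n(h) = -(-6 + h)/(6*h) (n(h) = -(h - 6)/(3*(h + h)) = -(-6 + h)/(3*(2*h)) = -(-6 + h)*1/(2*h)/3 = -(-6 + h)/(6*h))
c(S) = 1/(-¼ + S) (c(S) = 1/(S + (⅙)*(6 - 1*(-12))/(-12)) = 1/(S + (⅙)*(-1/12)*(6 + 12)) = 1/(S + (⅙)*(-1/12)*18) = 1/(S - ¼) = 1/(-¼ + S))
c(278)/(-63*112 + f(13)) = (4/(-1 + 4*278))/(-63*112 + 13²) = (4/(-1 + 1112))/(-7056 + 169) = (4/1111)/(-6887) = (4*(1/1111))*(-1/6887) = (4/1111)*(-1/6887) = -4/7651457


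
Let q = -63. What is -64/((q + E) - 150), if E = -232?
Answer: 64/445 ≈ 0.14382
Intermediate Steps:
-64/((q + E) - 150) = -64/((-63 - 232) - 150) = -64/(-295 - 150) = -64/(-445) = -64*(-1/445) = 64/445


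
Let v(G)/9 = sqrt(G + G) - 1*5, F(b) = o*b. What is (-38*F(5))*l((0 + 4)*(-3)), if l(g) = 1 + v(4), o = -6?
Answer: -50160 + 20520*sqrt(2) ≈ -21140.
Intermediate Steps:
F(b) = -6*b
v(G) = -45 + 9*sqrt(2)*sqrt(G) (v(G) = 9*(sqrt(G + G) - 1*5) = 9*(sqrt(2*G) - 5) = 9*(sqrt(2)*sqrt(G) - 5) = 9*(-5 + sqrt(2)*sqrt(G)) = -45 + 9*sqrt(2)*sqrt(G))
l(g) = -44 + 18*sqrt(2) (l(g) = 1 + (-45 + 9*sqrt(2)*sqrt(4)) = 1 + (-45 + 9*sqrt(2)*2) = 1 + (-45 + 18*sqrt(2)) = -44 + 18*sqrt(2))
(-38*F(5))*l((0 + 4)*(-3)) = (-(-228)*5)*(-44 + 18*sqrt(2)) = (-38*(-30))*(-44 + 18*sqrt(2)) = 1140*(-44 + 18*sqrt(2)) = -50160 + 20520*sqrt(2)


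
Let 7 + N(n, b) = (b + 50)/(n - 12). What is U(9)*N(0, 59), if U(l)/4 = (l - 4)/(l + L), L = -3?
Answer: -965/18 ≈ -53.611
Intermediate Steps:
N(n, b) = -7 + (50 + b)/(-12 + n) (N(n, b) = -7 + (b + 50)/(n - 12) = -7 + (50 + b)/(-12 + n))
U(l) = 4*(-4 + l)/(-3 + l) (U(l) = 4*((l - 4)/(l - 3)) = 4*((-4 + l)/(-3 + l)) = 4*(-4 + l)/(-3 + l))
U(9)*N(0, 59) = (4*(-4 + 9)/(-3 + 9))*((134 + 59 - 7*0)/(-12 + 0)) = (4*5/6)*((134 + 59 + 0)/(-12)) = (4*(⅙)*5)*(-1/12*193) = (10/3)*(-193/12) = -965/18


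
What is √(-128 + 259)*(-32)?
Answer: -32*√131 ≈ -366.26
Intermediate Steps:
√(-128 + 259)*(-32) = √131*(-32) = -32*√131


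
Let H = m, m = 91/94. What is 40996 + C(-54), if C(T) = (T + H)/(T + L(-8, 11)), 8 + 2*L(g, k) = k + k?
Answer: 181125313/4418 ≈ 40997.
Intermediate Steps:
m = 91/94 (m = 91*(1/94) = 91/94 ≈ 0.96809)
H = 91/94 ≈ 0.96809
L(g, k) = -4 + k (L(g, k) = -4 + (k + k)/2 = -4 + (2*k)/2 = -4 + k)
C(T) = (91/94 + T)/(7 + T) (C(T) = (T + 91/94)/(T + (-4 + 11)) = (91/94 + T)/(T + 7) = (91/94 + T)/(7 + T))
40996 + C(-54) = 40996 + (91/94 - 54)/(7 - 54) = 40996 - 4985/94/(-47) = 40996 - 1/47*(-4985/94) = 40996 + 4985/4418 = 181125313/4418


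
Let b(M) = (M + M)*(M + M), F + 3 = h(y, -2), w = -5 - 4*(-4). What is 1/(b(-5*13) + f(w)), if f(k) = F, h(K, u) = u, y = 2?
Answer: 1/16895 ≈ 5.9189e-5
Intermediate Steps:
w = 11 (w = -5 + 16 = 11)
F = -5 (F = -3 - 2 = -5)
b(M) = 4*M**2 (b(M) = (2*M)*(2*M) = 4*M**2)
f(k) = -5
1/(b(-5*13) + f(w)) = 1/(4*(-5*13)**2 - 5) = 1/(4*(-65)**2 - 5) = 1/(4*4225 - 5) = 1/(16900 - 5) = 1/16895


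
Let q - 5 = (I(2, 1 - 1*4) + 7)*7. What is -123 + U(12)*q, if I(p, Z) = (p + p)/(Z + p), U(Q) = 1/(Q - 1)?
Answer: -1327/11 ≈ -120.64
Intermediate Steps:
U(Q) = 1/(-1 + Q)
I(p, Z) = 2*p/(Z + p) (I(p, Z) = (2*p)/(Z + p) = 2*p/(Z + p))
q = 26 (q = 5 + (2*2/((1 - 1*4) + 2) + 7)*7 = 5 + (2*2/((1 - 4) + 2) + 7)*7 = 5 + (2*2/(-3 + 2) + 7)*7 = 5 + (2*2/(-1) + 7)*7 = 5 + (2*2*(-1) + 7)*7 = 5 + (-4 + 7)*7 = 5 + 3*7 = 5 + 21 = 26)
-123 + U(12)*q = -123 + 26/(-1 + 12) = -123 + 26/11 = -1327/11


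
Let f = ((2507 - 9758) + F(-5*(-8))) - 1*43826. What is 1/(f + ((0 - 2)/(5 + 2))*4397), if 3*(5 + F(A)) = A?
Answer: -21/1098824 ≈ -1.9111e-5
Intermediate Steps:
F(A) = -5 + A/3
f = -153206/3 (f = ((2507 - 9758) + (-5 + (-5*(-8))/3)) - 1*43826 = (-7251 + (-5 + (⅓)*40)) - 43826 = (-7251 + (-5 + 40/3)) - 43826 = (-7251 + 25/3) - 43826 = -21728/3 - 43826 = -153206/3 ≈ -51069.)
1/(f + ((0 - 2)/(5 + 2))*4397) = 1/(-153206/3 + ((0 - 2)/(5 + 2))*4397) = 1/(-153206/3 - 2/7*4397) = 1/(-153206/3 - 8794/7) = 1/(-1098824/21) = -21/1098824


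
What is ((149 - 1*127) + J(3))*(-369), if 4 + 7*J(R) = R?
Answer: -56457/7 ≈ -8065.3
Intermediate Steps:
J(R) = -4/7 + R/7
((149 - 1*127) + J(3))*(-369) = ((149 - 1*127) + (-4/7 + (⅐)*3))*(-369) = ((149 - 127) + (-4/7 + 3/7))*(-369) = (22 - ⅐)*(-369) = (153/7)*(-369) = -56457/7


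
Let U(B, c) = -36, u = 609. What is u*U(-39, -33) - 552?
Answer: -22476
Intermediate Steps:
u*U(-39, -33) - 552 = 609*(-36) - 552 = -21924 - 552 = -22476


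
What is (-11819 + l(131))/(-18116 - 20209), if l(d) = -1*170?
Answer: 11989/38325 ≈ 0.31282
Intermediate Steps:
l(d) = -170
(-11819 + l(131))/(-18116 - 20209) = (-11819 - 170)/(-18116 - 20209) = -11989/(-38325) = -11989*(-1/38325) = 11989/38325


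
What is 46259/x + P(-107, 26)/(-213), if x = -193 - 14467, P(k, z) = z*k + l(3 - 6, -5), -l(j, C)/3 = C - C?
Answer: 30930953/3122580 ≈ 9.9056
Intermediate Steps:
l(j, C) = 0 (l(j, C) = -3*(C - C) = -3*0 = 0)
P(k, z) = k*z (P(k, z) = z*k + 0 = k*z + 0 = k*z)
x = -14660
46259/x + P(-107, 26)/(-213) = 46259/(-14660) - 107*26/(-213) = 46259*(-1/14660) - 2782*(-1/213) = -46259/14660 + 2782/213 = 30930953/3122580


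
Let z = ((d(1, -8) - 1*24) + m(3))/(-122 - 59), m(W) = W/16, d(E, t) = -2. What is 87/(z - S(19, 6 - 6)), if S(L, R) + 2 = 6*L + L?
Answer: -83984/126321 ≈ -0.66485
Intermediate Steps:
m(W) = W/16 (m(W) = W*(1/16) = W/16)
S(L, R) = -2 + 7*L (S(L, R) = -2 + (6*L + L) = -2 + 7*L)
z = 413/2896 (z = ((-2 - 1*24) + (1/16)*3)/(-122 - 59) = ((-2 - 24) + 3/16)/(-181) = (-26 + 3/16)*(-1/181) = -413/16*(-1/181) = 413/2896 ≈ 0.14261)
87/(z - S(19, 6 - 6)) = 87/(413/2896 - (-2 + 7*19)) = 87/(413/2896 - (-2 + 133)) = 87/(413/2896 - 1*131) = 87/(413/2896 - 131) = 87/(-378963/2896) = 87*(-2896/378963) = -83984/126321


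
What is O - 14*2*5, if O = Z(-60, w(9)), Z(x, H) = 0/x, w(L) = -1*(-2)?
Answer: -140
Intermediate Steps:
w(L) = 2
Z(x, H) = 0
O = 0
O - 14*2*5 = 0 - 14*2*5 = 0 - 28*5 = 0 - 1*140 = 0 - 140 = -140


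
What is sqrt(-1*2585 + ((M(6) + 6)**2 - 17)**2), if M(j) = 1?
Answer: I*sqrt(1561) ≈ 39.51*I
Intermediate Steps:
sqrt(-1*2585 + ((M(6) + 6)**2 - 17)**2) = sqrt(-1*2585 + ((1 + 6)**2 - 17)**2) = sqrt(-2585 + (7**2 - 17)**2) = sqrt(-2585 + (49 - 17)**2) = sqrt(-2585 + 32**2) = sqrt(-2585 + 1024) = sqrt(-1561) = I*sqrt(1561)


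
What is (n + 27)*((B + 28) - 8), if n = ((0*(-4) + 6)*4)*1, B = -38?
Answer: -918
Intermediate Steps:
n = 24 (n = ((0 + 6)*4)*1 = (6*4)*1 = 24*1 = 24)
(n + 27)*((B + 28) - 8) = (24 + 27)*((-38 + 28) - 8) = 51*(-10 - 8) = 51*(-18) = -918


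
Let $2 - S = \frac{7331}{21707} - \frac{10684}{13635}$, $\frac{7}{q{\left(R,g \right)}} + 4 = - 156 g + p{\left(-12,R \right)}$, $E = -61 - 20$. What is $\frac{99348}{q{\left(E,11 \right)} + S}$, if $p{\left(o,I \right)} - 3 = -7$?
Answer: $\frac{50693390473022640}{1245947796517} \approx 40687.0$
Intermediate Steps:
$p{\left(o,I \right)} = -4$ ($p{\left(o,I \right)} = 3 - 7 = -4$)
$E = -81$
$q{\left(R,g \right)} = \frac{7}{-8 - 156 g}$ ($q{\left(R,g \right)} = \frac{7}{-4 - \left(4 + 156 g\right)} = \frac{7}{-8 - 156 g}$)
$S = \frac{723909293}{295974945}$ ($S = 2 - \left(\frac{7331}{21707} - \frac{10684}{13635}\right) = 2 - - \frac{131959403}{295974945} = 2 + \frac{131959403}{295974945} = \frac{723909293}{295974945} \approx 2.4458$)
$\frac{99348}{q{\left(E,11 \right)} + S} = \frac{99348}{- \frac{7}{8 + 156 \cdot 11} + \frac{723909293}{295974945}} = \frac{99348}{- \frac{7}{8 + 1716} + \frac{723909293}{295974945}} = \frac{99348}{- \frac{7}{1724} + \frac{723909293}{295974945}} = \frac{99348}{\frac{1245947796517}{510260805180}} = 99348 \cdot \frac{510260805180}{1245947796517} = \frac{50693390473022640}{1245947796517}$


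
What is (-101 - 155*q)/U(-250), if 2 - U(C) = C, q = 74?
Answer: -551/12 ≈ -45.917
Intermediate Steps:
U(C) = 2 - C
(-101 - 155*q)/U(-250) = (-101 - 155*74)/(2 - 1*(-250)) = (-101 - 11470)/(2 + 250) = -11571/252 = -11571*1/252 = -551/12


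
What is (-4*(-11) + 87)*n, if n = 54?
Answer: 7074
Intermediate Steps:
(-4*(-11) + 87)*n = (-4*(-11) + 87)*54 = (44 + 87)*54 = 131*54 = 7074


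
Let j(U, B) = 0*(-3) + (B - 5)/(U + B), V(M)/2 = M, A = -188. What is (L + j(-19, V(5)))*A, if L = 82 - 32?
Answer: -83660/9 ≈ -9295.6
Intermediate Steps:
L = 50
V(M) = 2*M
j(U, B) = (-5 + B)/(B + U) (j(U, B) = 0 + (-5 + B)/(B + U) = (-5 + B)/(B + U))
(L + j(-19, V(5)))*A = (50 + (-5 + 2*5)/(2*5 - 19))*(-188) = (50 + (-5 + 10)/(10 - 19))*(-188) = (50 + 5/(-9))*(-188) = (50 - ⅑*5)*(-188) = (50 - 5/9)*(-188) = (445/9)*(-188) = -83660/9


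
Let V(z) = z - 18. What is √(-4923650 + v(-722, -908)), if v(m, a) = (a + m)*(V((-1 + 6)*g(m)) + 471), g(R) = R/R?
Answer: I*√5670190 ≈ 2381.2*I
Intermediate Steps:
g(R) = 1
V(z) = -18 + z
v(m, a) = 458*a + 458*m (v(m, a) = (a + m)*((-18 + (-1 + 6)*1) + 471) = (a + m)*((-18 + 5*1) + 471) = (a + m)*((-18 + 5) + 471) = (a + m)*(-13 + 471) = (a + m)*458 = 458*a + 458*m)
√(-4923650 + v(-722, -908)) = √(-4923650 + (458*(-908) + 458*(-722))) = √(-4923650 + (-415864 - 330676)) = √(-4923650 - 746540) = √(-5670190) = I*√5670190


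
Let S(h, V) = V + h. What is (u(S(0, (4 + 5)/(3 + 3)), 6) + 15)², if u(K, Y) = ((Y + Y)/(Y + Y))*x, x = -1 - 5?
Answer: 81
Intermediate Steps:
x = -6
u(K, Y) = -6 (u(K, Y) = ((Y + Y)/(Y + Y))*(-6) = ((2*Y)/((2*Y)))*(-6) = ((2*Y)*(1/(2*Y)))*(-6) = 1*(-6) = -6)
(u(S(0, (4 + 5)/(3 + 3)), 6) + 15)² = (-6 + 15)² = 9² = 81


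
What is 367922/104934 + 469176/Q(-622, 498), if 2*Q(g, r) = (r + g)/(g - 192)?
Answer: 10018822379935/1626477 ≈ 6.1598e+6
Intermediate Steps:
Q(g, r) = (g + r)/(2*(-192 + g)) (Q(g, r) = ((r + g)/(g - 192))/2 = ((g + r)/(-192 + g))/2 = (g + r)/(2*(-192 + g)))
367922/104934 + 469176/Q(-622, 498) = 367922/104934 + 469176/(((-622 + 498)/(2*(-192 - 622)))) = 367922*(1/104934) + 469176/(((1/2)*(-124)/(-814))) = 183961/52467 + 469176/(((1/2)*(-1/814)*(-124))) = 183961/52467 + 469176/(31/407) = 183961/52467 + 469176*(407/31) = 183961/52467 + 190954632/31 = 10018822379935/1626477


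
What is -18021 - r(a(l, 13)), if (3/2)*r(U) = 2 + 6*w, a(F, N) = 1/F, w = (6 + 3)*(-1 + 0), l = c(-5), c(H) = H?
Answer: -53959/3 ≈ -17986.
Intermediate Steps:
l = -5
w = -9 (w = 9*(-1) = -9)
r(U) = -104/3 (r(U) = 2*(2 + 6*(-9))/3 = 2*(2 - 54)/3 = (⅔)*(-52) = -104/3)
-18021 - r(a(l, 13)) = -18021 - 1*(-104/3) = -18021 + 104/3 = -53959/3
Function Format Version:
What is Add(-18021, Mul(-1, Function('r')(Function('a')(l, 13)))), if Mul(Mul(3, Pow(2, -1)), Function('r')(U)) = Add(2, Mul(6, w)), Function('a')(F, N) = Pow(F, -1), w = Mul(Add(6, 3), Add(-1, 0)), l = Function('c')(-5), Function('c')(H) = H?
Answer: Rational(-53959, 3) ≈ -17986.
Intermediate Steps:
l = -5
w = -9 (w = Mul(9, -1) = -9)
Function('r')(U) = Rational(-104, 3) (Function('r')(U) = Mul(Rational(2, 3), Add(2, Mul(6, -9))) = Mul(Rational(2, 3), Add(2, -54)) = Mul(Rational(2, 3), -52) = Rational(-104, 3))
Add(-18021, Mul(-1, Function('r')(Function('a')(l, 13)))) = Add(-18021, Mul(-1, Rational(-104, 3))) = Add(-18021, Rational(104, 3)) = Rational(-53959, 3)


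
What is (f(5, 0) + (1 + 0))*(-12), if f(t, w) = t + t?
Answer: -132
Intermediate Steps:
f(t, w) = 2*t
(f(5, 0) + (1 + 0))*(-12) = (2*5 + (1 + 0))*(-12) = (10 + 1)*(-12) = 11*(-12) = -132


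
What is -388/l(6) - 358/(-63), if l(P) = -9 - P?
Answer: 9938/315 ≈ 31.549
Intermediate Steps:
-388/l(6) - 358/(-63) = -388/(-9 - 1*6) - 358/(-63) = -388/(-9 - 6) - 358*(-1/63) = -388/(-15) + 358/63 = -388*(-1/15) + 358/63 = 388/15 + 358/63 = 9938/315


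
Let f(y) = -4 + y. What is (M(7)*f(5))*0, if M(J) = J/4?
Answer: 0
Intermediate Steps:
M(J) = J/4 (M(J) = J*(¼) = J/4)
(M(7)*f(5))*0 = (((¼)*7)*(-4 + 5))*0 = ((7/4)*1)*0 = (7/4)*0 = 0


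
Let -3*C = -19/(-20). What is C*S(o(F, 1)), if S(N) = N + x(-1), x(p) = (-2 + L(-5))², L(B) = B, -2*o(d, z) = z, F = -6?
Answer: -1843/120 ≈ -15.358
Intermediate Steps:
o(d, z) = -z/2
C = -19/60 (C = -(-19)/(3*(-20)) = -(-19)*(-1)/(3*20) = -⅓*19/20 = -19/60 ≈ -0.31667)
x(p) = 49 (x(p) = (-2 - 5)² = (-7)² = 49)
S(N) = 49 + N (S(N) = N + 49 = 49 + N)
C*S(o(F, 1)) = -19*(49 - ½*1)/60 = -19*(49 - ½)/60 = -19/60*97/2 = -1843/120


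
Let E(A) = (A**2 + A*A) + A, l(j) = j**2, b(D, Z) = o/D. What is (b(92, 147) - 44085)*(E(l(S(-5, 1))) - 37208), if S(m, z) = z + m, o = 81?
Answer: 37191126630/23 ≈ 1.6170e+9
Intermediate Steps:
b(D, Z) = 81/D
S(m, z) = m + z
E(A) = A + 2*A**2 (E(A) = (A**2 + A**2) + A = 2*A**2 + A = A + 2*A**2)
(b(92, 147) - 44085)*(E(l(S(-5, 1))) - 37208) = (81/92 - 44085)*((-5 + 1)**2*(1 + 2*(-5 + 1)**2) - 37208) = (81*(1/92) - 44085)*((-4)**2*(1 + 2*(-4)**2) - 37208) = (81/92 - 44085)*(16*(1 + 2*16) - 37208) = -4055739*(16*(1 + 32) - 37208)/92 = -4055739*(16*33 - 37208)/92 = -4055739*(528 - 37208)/92 = -4055739/92*(-36680) = 37191126630/23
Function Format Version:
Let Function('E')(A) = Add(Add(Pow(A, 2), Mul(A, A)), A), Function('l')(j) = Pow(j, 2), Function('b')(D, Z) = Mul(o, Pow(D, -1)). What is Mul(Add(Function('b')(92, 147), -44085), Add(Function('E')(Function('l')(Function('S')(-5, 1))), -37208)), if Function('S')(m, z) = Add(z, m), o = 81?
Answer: Rational(37191126630, 23) ≈ 1.6170e+9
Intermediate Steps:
Function('b')(D, Z) = Mul(81, Pow(D, -1))
Function('S')(m, z) = Add(m, z)
Function('E')(A) = Add(A, Mul(2, Pow(A, 2))) (Function('E')(A) = Add(Add(Pow(A, 2), Pow(A, 2)), A) = Add(Mul(2, Pow(A, 2)), A) = Add(A, Mul(2, Pow(A, 2))))
Mul(Add(Function('b')(92, 147), -44085), Add(Function('E')(Function('l')(Function('S')(-5, 1))), -37208)) = Mul(Add(Mul(81, Pow(92, -1)), -44085), Add(Mul(Pow(Add(-5, 1), 2), Add(1, Mul(2, Pow(Add(-5, 1), 2)))), -37208)) = Mul(Add(Mul(81, Rational(1, 92)), -44085), Add(Mul(Pow(-4, 2), Add(1, Mul(2, Pow(-4, 2)))), -37208)) = Mul(Add(Rational(81, 92), -44085), Add(Mul(16, Add(1, Mul(2, 16))), -37208)) = Mul(Rational(-4055739, 92), Add(Mul(16, Add(1, 32)), -37208)) = Mul(Rational(-4055739, 92), Add(Mul(16, 33), -37208)) = Mul(Rational(-4055739, 92), Add(528, -37208)) = Mul(Rational(-4055739, 92), -36680) = Rational(37191126630, 23)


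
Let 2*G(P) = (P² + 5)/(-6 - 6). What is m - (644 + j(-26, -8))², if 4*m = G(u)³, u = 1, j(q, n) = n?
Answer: -103550977/256 ≈ -4.0450e+5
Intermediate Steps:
G(P) = -5/24 - P²/24 (G(P) = ((P² + 5)/(-6 - 6))/2 = ((5 + P²)/(-12))/2 = ((5 + P²)*(-1/12))/2 = (-5/12 - P²/12)/2 = -5/24 - P²/24)
m = -1/256 (m = (-5/24 - 1/24*1²)³/4 = (-5/24 - 1/24*1)³/4 = (-5/24 - 1/24)³/4 = (-¼)³/4 = (¼)*(-1/64) = -1/256 ≈ -0.0039063)
m - (644 + j(-26, -8))² = -1/256 - (644 - 8)² = -1/256 - 1*636² = -1/256 - 1*404496 = -1/256 - 404496 = -103550977/256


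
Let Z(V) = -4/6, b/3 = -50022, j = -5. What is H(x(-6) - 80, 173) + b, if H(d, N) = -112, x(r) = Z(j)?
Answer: -150178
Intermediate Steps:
b = -150066 (b = 3*(-50022) = -150066)
Z(V) = -⅔ (Z(V) = -4*⅙ = -⅔)
x(r) = -⅔
H(x(-6) - 80, 173) + b = -112 - 150066 = -150178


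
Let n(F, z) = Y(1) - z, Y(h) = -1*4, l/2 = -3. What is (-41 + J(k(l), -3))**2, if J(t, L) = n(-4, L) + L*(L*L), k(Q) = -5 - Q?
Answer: 4761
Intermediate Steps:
l = -6 (l = 2*(-3) = -6)
Y(h) = -4
n(F, z) = -4 - z
J(t, L) = -4 + L**3 - L (J(t, L) = (-4 - L) + L*(L*L) = (-4 - L) + L*L**2 = (-4 - L) + L**3 = -4 + L**3 - L)
(-41 + J(k(l), -3))**2 = (-41 + (-4 + (-3)**3 - 1*(-3)))**2 = (-41 + (-4 - 27 + 3))**2 = (-41 - 28)**2 = (-69)**2 = 4761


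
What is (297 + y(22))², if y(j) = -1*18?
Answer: 77841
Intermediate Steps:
y(j) = -18
(297 + y(22))² = (297 - 18)² = 279² = 77841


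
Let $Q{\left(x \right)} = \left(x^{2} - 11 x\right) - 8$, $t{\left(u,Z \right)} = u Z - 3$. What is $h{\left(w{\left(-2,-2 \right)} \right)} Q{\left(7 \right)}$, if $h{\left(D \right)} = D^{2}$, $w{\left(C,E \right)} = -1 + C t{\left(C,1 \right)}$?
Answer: $-2916$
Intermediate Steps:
$t{\left(u,Z \right)} = -3 + Z u$ ($t{\left(u,Z \right)} = Z u - 3 = -3 + Z u$)
$Q{\left(x \right)} = -8 + x^{2} - 11 x$
$w{\left(C,E \right)} = -1 + C \left(-3 + C\right)$ ($w{\left(C,E \right)} = -1 + C \left(-3 + 1 C\right) = -1 + C \left(-3 + C\right)$)
$h{\left(w{\left(-2,-2 \right)} \right)} Q{\left(7 \right)} = \left(-1 - 2 \left(-3 - 2\right)\right)^{2} \left(-8 + 7^{2} - 77\right) = \left(-1 - -10\right)^{2} \left(-8 + 49 - 77\right) = \left(-1 + 10\right)^{2} \left(-36\right) = 9^{2} \left(-36\right) = 81 \left(-36\right) = -2916$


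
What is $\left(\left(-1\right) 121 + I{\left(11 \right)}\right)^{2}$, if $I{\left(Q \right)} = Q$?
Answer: $12100$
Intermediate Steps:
$\left(\left(-1\right) 121 + I{\left(11 \right)}\right)^{2} = \left(\left(-1\right) 121 + 11\right)^{2} = \left(-121 + 11\right)^{2} = \left(-110\right)^{2} = 12100$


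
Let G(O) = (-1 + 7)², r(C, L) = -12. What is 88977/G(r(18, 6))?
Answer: 29659/12 ≈ 2471.6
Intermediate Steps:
G(O) = 36 (G(O) = 6² = 36)
88977/G(r(18, 6)) = 88977/36 = 88977*(1/36) = 29659/12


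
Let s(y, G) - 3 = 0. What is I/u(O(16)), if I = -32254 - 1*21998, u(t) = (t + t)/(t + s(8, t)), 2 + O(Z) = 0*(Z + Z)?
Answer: 13563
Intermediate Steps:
O(Z) = -2 (O(Z) = -2 + 0*(Z + Z) = -2 + 0*(2*Z) = -2 + 0 = -2)
s(y, G) = 3 (s(y, G) = 3 + 0 = 3)
u(t) = 2*t/(3 + t) (u(t) = (t + t)/(t + 3) = (2*t)/(3 + t) = 2*t/(3 + t))
I = -54252 (I = -32254 - 21998 = -54252)
I/u(O(16)) = -54252/(2*(-2)/(3 - 2)) = -54252/(2*(-2)/1) = -54252/(2*(-2)*1) = -54252/(-4) = -54252*(-1/4) = 13563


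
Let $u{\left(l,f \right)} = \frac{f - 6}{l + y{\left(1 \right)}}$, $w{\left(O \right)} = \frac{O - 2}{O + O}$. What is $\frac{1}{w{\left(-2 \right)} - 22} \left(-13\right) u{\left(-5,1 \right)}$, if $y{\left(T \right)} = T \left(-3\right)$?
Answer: $\frac{65}{168} \approx 0.3869$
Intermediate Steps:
$w{\left(O \right)} = \frac{-2 + O}{2 O}$
$y{\left(T \right)} = - 3 T$
$u{\left(l,f \right)} = \frac{-6 + f}{-3 + l}$ ($u{\left(l,f \right)} = \frac{f - 6}{l - 3} = \frac{-6 + f}{l - 3} = \frac{-6 + f}{-3 + l}$)
$\frac{1}{w{\left(-2 \right)} - 22} \left(-13\right) u{\left(-5,1 \right)} = \frac{1}{\frac{-2 - 2}{2 \left(-2\right)} - 22} \left(-13\right) \frac{-6 + 1}{-3 - 5} = \frac{1}{\frac{1}{2} \left(- \frac{1}{2}\right) \left(-4\right) - 22} \left(-13\right) \frac{1}{-8} \left(-5\right) = \frac{1}{1 - 22} \left(-13\right) \left(\left(- \frac{1}{8}\right) \left(-5\right)\right) = \frac{1}{-21} \left(-13\right) \frac{5}{8} = \left(- \frac{1}{21}\right) \left(-13\right) \frac{5}{8} = \frac{13}{21} \cdot \frac{5}{8} = \frac{65}{168}$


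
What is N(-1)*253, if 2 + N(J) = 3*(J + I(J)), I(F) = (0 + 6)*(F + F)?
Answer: -10373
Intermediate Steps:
I(F) = 12*F (I(F) = 6*(2*F) = 12*F)
N(J) = -2 + 39*J (N(J) = -2 + 3*(J + 12*J) = -2 + 3*(13*J) = -2 + 39*J)
N(-1)*253 = (-2 + 39*(-1))*253 = (-2 - 39)*253 = -41*253 = -10373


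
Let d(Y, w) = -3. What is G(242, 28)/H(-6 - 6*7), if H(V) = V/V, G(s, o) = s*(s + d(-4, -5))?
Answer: 57838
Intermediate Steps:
G(s, o) = s*(-3 + s) (G(s, o) = s*(s - 3) = s*(-3 + s))
H(V) = 1
G(242, 28)/H(-6 - 6*7) = (242*(-3 + 242))/1 = (242*239)*1 = 57838*1 = 57838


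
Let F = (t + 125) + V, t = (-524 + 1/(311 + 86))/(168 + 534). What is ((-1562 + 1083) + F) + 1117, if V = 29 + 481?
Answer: 354569435/278694 ≈ 1272.3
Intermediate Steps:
V = 510
t = -208027/278694 (t = (-524 + 1/397)/702 = (-524 + 1/397)*(1/702) = -208027/397*1/702 = -208027/278694 ≈ -0.74644)
F = 176762663/278694 (F = (-208027/278694 + 125) + 510 = 34628723/278694 + 510 = 176762663/278694 ≈ 634.25)
((-1562 + 1083) + F) + 1117 = ((-1562 + 1083) + 176762663/278694) + 1117 = (-479 + 176762663/278694) + 1117 = 43268237/278694 + 1117 = 354569435/278694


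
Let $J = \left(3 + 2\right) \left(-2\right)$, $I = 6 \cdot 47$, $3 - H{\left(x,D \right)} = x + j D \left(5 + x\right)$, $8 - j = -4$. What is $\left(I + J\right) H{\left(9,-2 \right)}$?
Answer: $89760$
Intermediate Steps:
$j = 12$ ($j = 8 - -4 = 8 + 4 = 12$)
$H{\left(x,D \right)} = 3 - x - 12 D \left(5 + x\right)$ ($H{\left(x,D \right)} = 3 - \left(x + 12 D \left(5 + x\right)\right) = 3 - x - 12 D \left(5 + x\right)$)
$I = 282$
$J = -10$ ($J = 5 \left(-2\right) = -10$)
$\left(I + J\right) H{\left(9,-2 \right)} = \left(282 - 10\right) \left(3 - 9 - -120 - \left(-24\right) 9\right) = 272 \left(3 - 9 + 120 + 216\right) = 272 \cdot 330 = 89760$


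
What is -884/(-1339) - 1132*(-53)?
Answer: 6179656/103 ≈ 59997.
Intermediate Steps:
-884/(-1339) - 1132*(-53) = -884*(-1/1339) + 59996 = 68/103 + 59996 = 6179656/103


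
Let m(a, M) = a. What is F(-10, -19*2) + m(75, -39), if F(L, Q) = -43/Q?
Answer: 2893/38 ≈ 76.132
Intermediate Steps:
F(-10, -19*2) + m(75, -39) = -43/((-19*2)) + 75 = -43/(-38) + 75 = -43*(-1/38) + 75 = 43/38 + 75 = 2893/38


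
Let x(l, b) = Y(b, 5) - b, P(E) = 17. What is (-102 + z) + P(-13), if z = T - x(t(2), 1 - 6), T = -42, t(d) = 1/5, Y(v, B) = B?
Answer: -137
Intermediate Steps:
t(d) = 1/5 (t(d) = 1*(1/5) = 1/5)
x(l, b) = 5 - b
z = -52 (z = -42 - (5 - (1 - 6)) = -42 - (5 - 1*(-5)) = -42 - (5 + 5) = -42 - 1*10 = -42 - 10 = -52)
(-102 + z) + P(-13) = (-102 - 52) + 17 = -154 + 17 = -137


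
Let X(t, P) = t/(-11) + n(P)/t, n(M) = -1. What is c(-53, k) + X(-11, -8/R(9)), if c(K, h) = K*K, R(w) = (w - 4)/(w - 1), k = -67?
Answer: 30911/11 ≈ 2810.1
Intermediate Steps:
R(w) = (-4 + w)/(-1 + w)
X(t, P) = -1/t - t/11 (X(t, P) = t/(-11) - 1/t = t*(-1/11) - 1/t = -t/11 - 1/t = -1/t - t/11)
c(K, h) = K**2
c(-53, k) + X(-11, -8/R(9)) = (-53)**2 + (-1/(-11) - 1/11*(-11)) = 2809 + (-1*(-1/11) + 1) = 2809 + (1/11 + 1) = 2809 + 12/11 = 30911/11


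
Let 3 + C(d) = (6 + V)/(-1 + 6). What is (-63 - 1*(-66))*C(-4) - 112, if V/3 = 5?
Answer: -542/5 ≈ -108.40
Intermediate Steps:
V = 15 (V = 3*5 = 15)
C(d) = 6/5 (C(d) = -3 + (6 + 15)/(-1 + 6) = -3 + 21/5 = 6/5)
(-63 - 1*(-66))*C(-4) - 112 = (-63 - 1*(-66))*(6/5) - 112 = (-63 + 66)*(6/5) - 112 = 3*(6/5) - 112 = 18/5 - 112 = -542/5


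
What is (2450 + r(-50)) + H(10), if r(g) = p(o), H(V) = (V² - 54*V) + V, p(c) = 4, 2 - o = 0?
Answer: 2024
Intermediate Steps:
o = 2 (o = 2 - 1*0 = 2 + 0 = 2)
H(V) = V² - 53*V
r(g) = 4
(2450 + r(-50)) + H(10) = (2450 + 4) + 10*(-53 + 10) = 2454 + 10*(-43) = 2454 - 430 = 2024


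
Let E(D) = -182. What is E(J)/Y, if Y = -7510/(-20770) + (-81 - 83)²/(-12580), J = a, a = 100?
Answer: 1188854030/11603853 ≈ 102.45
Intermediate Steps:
J = 100
Y = -11603853/6532165 (Y = -7510*(-1/20770) + (-164)²*(-1/12580) = 751/2077 + 26896*(-1/12580) = 751/2077 - 6724/3145 = -11603853/6532165 ≈ -1.7764)
E(J)/Y = -182/(-11603853/6532165) = -182*(-6532165/11603853) = 1188854030/11603853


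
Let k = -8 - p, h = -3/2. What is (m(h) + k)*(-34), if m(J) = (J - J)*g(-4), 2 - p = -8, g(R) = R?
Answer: 612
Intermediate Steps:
p = 10 (p = 2 - 1*(-8) = 2 + 8 = 10)
h = -3/2 (h = -3*1/2 = -3/2 ≈ -1.5000)
m(J) = 0 (m(J) = (J - J)*(-4) = 0*(-4) = 0)
k = -18 (k = -8 - 1*10 = -8 - 10 = -18)
(m(h) + k)*(-34) = (0 - 18)*(-34) = -18*(-34) = 612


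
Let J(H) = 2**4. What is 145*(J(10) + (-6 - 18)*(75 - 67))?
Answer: -25520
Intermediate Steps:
J(H) = 16
145*(J(10) + (-6 - 18)*(75 - 67)) = 145*(16 + (-6 - 18)*(75 - 67)) = 145*(16 - 24*8) = 145*(16 - 192) = 145*(-176) = -25520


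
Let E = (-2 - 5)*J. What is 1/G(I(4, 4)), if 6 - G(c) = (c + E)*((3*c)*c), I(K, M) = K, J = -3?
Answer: -1/1194 ≈ -0.00083752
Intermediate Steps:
E = 21 (E = (-2 - 5)*(-3) = -7*(-3) = 21)
G(c) = 6 - 3*c**2*(21 + c) (G(c) = 6 - (c + 21)*(3*c)*c = 6 - (21 + c)*3*c**2 = 6 - 3*c**2*(21 + c))
1/G(I(4, 4)) = 1/(6 - 63*4**2 - 3*4**3) = 1/(6 - 63*16 - 3*64) = 1/(6 - 1008 - 192) = 1/(-1194) = -1/1194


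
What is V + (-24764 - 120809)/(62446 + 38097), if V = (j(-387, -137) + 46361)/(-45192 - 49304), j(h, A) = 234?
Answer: -18440867293/9500911328 ≈ -1.9410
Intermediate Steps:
V = -46595/94496 (V = (234 + 46361)/(-45192 - 49304) = 46595/(-94496) = 46595*(-1/94496) = -46595/94496 ≈ -0.49309)
V + (-24764 - 120809)/(62446 + 38097) = -46595/94496 + (-24764 - 120809)/(62446 + 38097) = -46595/94496 - 145573/100543 = -18440867293/9500911328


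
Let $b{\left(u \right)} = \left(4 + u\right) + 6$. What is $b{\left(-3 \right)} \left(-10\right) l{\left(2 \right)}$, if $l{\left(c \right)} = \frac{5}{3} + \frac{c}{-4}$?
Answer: $- \frac{245}{3} \approx -81.667$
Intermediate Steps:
$l{\left(c \right)} = \frac{5}{3} - \frac{c}{4}$ ($l{\left(c \right)} = 5 \cdot \frac{1}{3} + c \left(- \frac{1}{4}\right) = \frac{5}{3} - \frac{c}{4}$)
$b{\left(u \right)} = 10 + u$
$b{\left(-3 \right)} \left(-10\right) l{\left(2 \right)} = \left(10 - 3\right) \left(-10\right) \left(\frac{5}{3} - \frac{1}{2}\right) = 7 \left(-10\right) \left(\frac{5}{3} - \frac{1}{2}\right) = \left(-70\right) \frac{7}{6} = - \frac{245}{3}$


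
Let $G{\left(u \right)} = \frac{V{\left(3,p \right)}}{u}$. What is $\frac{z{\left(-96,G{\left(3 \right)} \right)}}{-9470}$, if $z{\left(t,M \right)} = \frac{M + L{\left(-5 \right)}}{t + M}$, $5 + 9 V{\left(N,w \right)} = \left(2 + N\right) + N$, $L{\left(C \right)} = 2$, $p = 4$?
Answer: $\frac{19}{8172610} \approx 2.3248 \cdot 10^{-6}$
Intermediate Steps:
$V{\left(N,w \right)} = - \frac{1}{3} + \frac{2 N}{9}$ ($V{\left(N,w \right)} = - \frac{5}{9} + \frac{\left(2 + N\right) + N}{9} = - \frac{5}{9} + \frac{2 + 2 N}{9} = - \frac{5}{9} + \left(\frac{2}{9} + \frac{2 N}{9}\right) = - \frac{1}{3} + \frac{2 N}{9}$)
$G{\left(u \right)} = \frac{1}{3 u}$ ($G{\left(u \right)} = \frac{- \frac{1}{3} + \frac{2}{9} \cdot 3}{u} = \frac{- \frac{1}{3} + \frac{2}{3}}{u} = \frac{1}{3 u}$)
$z{\left(t,M \right)} = \frac{2 + M}{M + t}$ ($z{\left(t,M \right)} = \frac{M + 2}{t + M} = \frac{2 + M}{M + t}$)
$\frac{z{\left(-96,G{\left(3 \right)} \right)}}{-9470} = \frac{\frac{1}{\frac{1}{3 \cdot 3} - 96} \left(2 + \frac{1}{3 \cdot 3}\right)}{-9470} = \frac{2 + \frac{1}{3} \cdot \frac{1}{3}}{\frac{1}{3} \cdot \frac{1}{3} - 96} \left(- \frac{1}{9470}\right) = \frac{2 + \frac{1}{9}}{\frac{1}{9} - 96} \left(- \frac{1}{9470}\right) = \frac{1}{- \frac{863}{9}} \cdot \frac{19}{9} \left(- \frac{1}{9470}\right) = \left(- \frac{9}{863}\right) \frac{19}{9} \left(- \frac{1}{9470}\right) = \left(- \frac{19}{863}\right) \left(- \frac{1}{9470}\right) = \frac{19}{8172610}$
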